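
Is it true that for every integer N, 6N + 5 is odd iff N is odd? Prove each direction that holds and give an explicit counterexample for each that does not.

The forward direction fails; the converse holds.

(←) Suppose N is odd. Since 6 is even, 6N is even for every N, so 6N + 5 has the same parity as 5, which is odd. Hence 6N + 5 is odd.

(→) This fails: take N = 0. Then 6N + 5 = 5, which is odd, yet N = 0 is even, not odd.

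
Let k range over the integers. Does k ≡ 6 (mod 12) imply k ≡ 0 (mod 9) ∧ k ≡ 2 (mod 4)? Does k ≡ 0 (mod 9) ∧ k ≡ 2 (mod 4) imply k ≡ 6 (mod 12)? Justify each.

(⇐) If k ≡ 0 (mod 9) and k ≡ 2 (mod 4), then by the Chinese remainder theorem k ≡ 18 (mod 36). Since 18 ≡ 6 (mod 12) and 12 ∣ 36, we get k ≡ 6 (mod 12).

(⇒) This fails: k = 6 gives 6 ≡ 6 (mod 12) but 6 ≡ 6 (mod 9), so the conjunction on the right does not hold.

Only the converse holds.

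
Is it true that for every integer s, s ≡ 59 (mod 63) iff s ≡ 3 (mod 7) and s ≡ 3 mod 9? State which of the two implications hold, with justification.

(⇒) This fails: s = 59 gives 59 ≡ 59 (mod 63) but 59 ≡ 5 (mod 9), so the conjunction on the right does not hold.

(⇐) This fails: s = 3 satisfies both congruences on the right (3 ≡ 3 mod 7 and 3 ≡ 3 mod 9) yet 3 ≡ 3 (mod 63), not 59.

Neither direction holds.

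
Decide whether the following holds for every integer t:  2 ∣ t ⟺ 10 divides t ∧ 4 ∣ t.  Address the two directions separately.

[⇒] This fails: take t = 2. Certainly 2 ∣ 2, but 10 ∤ 2.

[⇐] Suppose 10 ∣ t and 4 ∣ t. Any common multiple of 10 and 4 is a multiple of their lcm; here lcm(10, 4) = 10·4/gcd(10, 4) = 40/2 = 20, so 20 ∣ t. Since 2 ∣ 20, it follows that 2 ∣ t.

Only the converse holds.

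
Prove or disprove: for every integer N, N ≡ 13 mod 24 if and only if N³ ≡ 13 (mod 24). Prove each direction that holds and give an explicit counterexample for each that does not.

Both directions hold.

[⇒] Suppose N ≡ 13 mod 24. Write N = 24j + 13. Then (24j + 13)³ = 13824j³ + 22464j² + 12168j + 2197 = 24(576j³ + 936j² + 507j + 91) + 13, so N³ ≡ 13 (mod 24).

[⇐] Conversely, suppose N³ ≡ 13 (mod 24). The only residue r in {0, …, 23} with r³ ≡ 13 (mod 24) is r = 13, so N ≡ 13 (mod 24).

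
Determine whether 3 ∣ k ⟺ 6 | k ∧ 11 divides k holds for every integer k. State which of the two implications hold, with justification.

Forward direction. This fails: take k = 3. Certainly 3 ∣ 3, but 6 ∤ 3.

Converse. Suppose 6 ∣ k and 11 ∣ k. Any common multiple of 6 and 11 is a multiple of their lcm; here gcd(6, 11) = 1, so lcm(6, 11) = 6·11 = 66, so 66 ∣ k. Since 3 ∣ 66, it follows that 3 ∣ k.

Not equivalent: only (⇐) holds.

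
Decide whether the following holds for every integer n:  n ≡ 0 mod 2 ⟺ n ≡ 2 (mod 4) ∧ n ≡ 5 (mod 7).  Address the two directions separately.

Only the converse holds.

[⇐] If n ≡ 2 (mod 4) and n ≡ 5 (mod 7), then by the Chinese remainder theorem n ≡ 26 (mod 28). Since 26 ≡ 0 (mod 2) and 2 ∣ 28, we get n ≡ 0 (mod 2).

[⇒] This fails: n = 0 gives 0 ≡ 0 (mod 2) but 0 ≡ 0 (mod 4), so the conjunction on the right does not hold.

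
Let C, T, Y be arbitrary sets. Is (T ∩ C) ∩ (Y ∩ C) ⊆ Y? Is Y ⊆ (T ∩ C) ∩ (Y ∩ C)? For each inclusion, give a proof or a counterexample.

(⊆) holds; (⊇) fails.

Reverse inclusion. This inclusion fails. Take C = ∅, T = ∅, Y = {1}; then 1 ∈ Y but 1 ∉ (T ∩ C) ∩ (Y ∩ C).

Forward inclusion. Let x ∈ (T ∩ C) ∩ (Y ∩ C). Then x ∈ C ∩ T ∩ Y, from which x ∈ Y.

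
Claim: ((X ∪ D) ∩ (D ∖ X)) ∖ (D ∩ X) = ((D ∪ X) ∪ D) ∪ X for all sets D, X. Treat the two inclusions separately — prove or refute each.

Reverse inclusion. This inclusion fails. Take D = ∅, X = {1}; then 1 ∈ ((D ∪ X) ∪ D) ∪ X but 1 ∉ ((X ∪ D) ∩ (D ∖ X)) ∖ (D ∩ X).

Forward inclusion. Let x ∈ ((X ∪ D) ∩ (D ∖ X)) ∖ (D ∩ X). Then x ∈ D and x ∉ X, from which x ∈ ((D ∪ X) ∪ D) ∪ X.

(⊆) holds; (⊇) fails.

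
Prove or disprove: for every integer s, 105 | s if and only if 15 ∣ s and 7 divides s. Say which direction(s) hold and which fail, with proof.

Both implications hold.

(→) If 105 ∣ s, write s = 105q. Since 105 = 7·15, s = 15·(7q), so 15 ∣ s; and since 105 = 15·7, s = 7·(15q), so 7 ∣ s.

(←) Suppose 15 ∣ s and 7 ∣ s. Any common multiple of 15 and 7 is a multiple of their lcm; here gcd(15, 7) = 1, so lcm(15, 7) = 15·7 = 105, so 105 ∣ s.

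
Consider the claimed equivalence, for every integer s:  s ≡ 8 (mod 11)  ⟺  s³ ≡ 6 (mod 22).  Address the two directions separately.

Only the reverse direction holds.

[⇐] The residues r modulo 22 with r³ ≡ 6 (mod 22) are exactly {8}, and each is ≡ 8 (mod 11).

[⇒] This fails: take s = 19. Then 19 ≡ 8 (mod 11), but 19³ = 6859 ≡ 17 (mod 22), not 6.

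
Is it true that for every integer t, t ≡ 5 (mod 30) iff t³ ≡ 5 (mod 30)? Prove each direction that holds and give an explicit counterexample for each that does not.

Both directions hold; the statement is true.

(⟹) Suppose t ≡ 5 (mod 30). Write t = 30j + 5. Then (30j + 5)³ = 27000j³ + 13500j² + 2250j + 125 = 30(900j³ + 450j² + 75j + 4) + 5, so t³ ≡ 5 (mod 30).

(⟸) Conversely, suppose t³ ≡ 5 (mod 30). The only residue r in {0, …, 29} with r³ ≡ 5 (mod 30) is r = 5, so t ≡ 5 (mod 30).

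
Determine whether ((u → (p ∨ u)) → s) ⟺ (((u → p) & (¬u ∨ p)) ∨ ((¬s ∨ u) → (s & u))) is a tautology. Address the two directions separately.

Forward direction. Assume the antecedent. If s is true, the consequent reduces to true regardless of the other variables. If s is false, the antecedent cannot hold. Either way the consequent holds.

Converse. This fails. Under s = F, p = F, u = F, the left side is false but the right side is true.

Only the forward implication holds.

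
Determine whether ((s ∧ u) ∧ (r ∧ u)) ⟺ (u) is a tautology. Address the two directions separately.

The forward direction holds; the converse fails.

(→) Assume the antecedent. If r is true, the antecedent forces (r = T, s = T, u = T), and u holds there. If r is false, the antecedent cannot hold. Either way u holds.

(←) This fails. Under r = F, s = F, u = T, the left side is false but the right side is true.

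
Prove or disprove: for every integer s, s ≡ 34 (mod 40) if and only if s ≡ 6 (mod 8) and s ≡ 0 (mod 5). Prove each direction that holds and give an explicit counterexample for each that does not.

(⇒) fails and (⇐) fails.

(⟹) This fails: s = 34 gives 34 ≡ 34 (mod 40) but 34 ≡ 2 (mod 8), so the conjunction on the right does not hold.

(⟸) This fails: s = 30 satisfies both congruences on the right (30 ≡ 6 mod 8 and 30 ≡ 0 mod 5) yet 30 ≡ 30 (mod 40), not 34.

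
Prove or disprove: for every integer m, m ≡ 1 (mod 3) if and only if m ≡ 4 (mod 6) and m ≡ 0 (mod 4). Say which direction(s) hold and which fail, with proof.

The forward direction fails; the converse holds.

[⇒] This fails: m = 1 gives 1 ≡ 1 (mod 3) but 1 ≡ 1 (mod 6), so the conjunction on the right does not hold.

[⇐] Conversely, if m ≡ 4 (mod 6) and m ≡ 0 (mod 4), then by the Chinese remainder theorem m ≡ 4 (mod 12). Since 4 ≡ 1 (mod 3) and 3 ∣ 12, we get m ≡ 1 (mod 3).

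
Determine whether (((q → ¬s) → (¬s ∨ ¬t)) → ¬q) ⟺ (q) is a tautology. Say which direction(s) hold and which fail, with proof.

(→) This fails. Under s = F, t = F, q = F, the left side is true but the right side is false.

(←) This fails. Under s = F, t = F, q = T, the left side is false but the right side is true.

Neither direction holds.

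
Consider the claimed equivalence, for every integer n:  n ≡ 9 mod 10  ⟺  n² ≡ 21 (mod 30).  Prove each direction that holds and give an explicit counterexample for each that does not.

Forward direction. This fails: take n = 19. Then 19 ≡ 9 (mod 10), but 19² = 361 ≡ 1 (mod 30), not 21.

Converse. This fails: take n = 21. Then 21² = 441 ≡ 21 (mod 30), yet 21 ≡ 1 (mod 10), not 9.

(⇒) fails and (⇐) fails.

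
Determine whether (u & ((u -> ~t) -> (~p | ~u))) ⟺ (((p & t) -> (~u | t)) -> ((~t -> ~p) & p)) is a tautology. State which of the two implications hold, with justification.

(⟹) This fails. Under p = F, t = F, u = T, the left side is true but the right side is false.

(⟸) This fails. Under p = T, t = T, u = F, the left side is false but the right side is true.

Both directions fail.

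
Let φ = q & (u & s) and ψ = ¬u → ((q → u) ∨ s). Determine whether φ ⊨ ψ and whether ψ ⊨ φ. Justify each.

The forward direction holds; the converse fails.

Forward direction. Assume the antecedent. If u is true, ¬u → ((q → u) ∨ s) reduces to true regardless of the other variables. If u is false, the antecedent cannot hold. Either way ¬u → ((q → u) ∨ s) holds.

Converse. This fails. Under u = F, s = F, q = F, the left side is false but the right side is true.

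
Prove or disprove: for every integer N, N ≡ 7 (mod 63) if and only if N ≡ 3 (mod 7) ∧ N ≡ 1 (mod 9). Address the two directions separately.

(⇒) fails and (⇐) fails.

(→) This fails: N = 7 gives 7 ≡ 7 (mod 63) but 7 ≡ 0 (mod 7), so the conjunction on the right does not hold.

(←) This fails: N = 10 satisfies both congruences on the right (10 ≡ 3 mod 7 and 10 ≡ 1 mod 9) yet 10 ≡ 10 (mod 63), not 7.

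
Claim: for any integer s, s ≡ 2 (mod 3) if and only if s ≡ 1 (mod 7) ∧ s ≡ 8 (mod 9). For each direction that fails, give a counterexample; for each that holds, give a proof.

(⇒) fails; (⇐) holds.

[⇒] This fails: s = 2 gives 2 ≡ 2 (mod 3) but 2 ≡ 2 (mod 7), so the conjunction on the right does not hold.

[⇐] Conversely, if s ≡ 1 (mod 7) and s ≡ 8 (mod 9), then by the Chinese remainder theorem s ≡ 8 (mod 63). Since 8 ≡ 2 (mod 3) and 3 ∣ 63, we get s ≡ 2 (mod 3).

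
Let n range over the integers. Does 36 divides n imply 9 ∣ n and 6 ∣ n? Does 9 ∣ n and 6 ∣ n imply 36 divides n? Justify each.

(→) If 36 ∣ n, write n = 36q. Since 36 = 4·9, n = 9·(4q), so 9 ∣ n; and since 36 = 6·6, n = 6·(6q), so 6 ∣ n.

(←) This fails: take n = 18. Both 9 ∣ 18 and 6 ∣ 18, yet 18 is not a multiple of 36 (since 18 = 0·36 + 18), so 36 ∤ 18.

The forward direction holds; the converse fails.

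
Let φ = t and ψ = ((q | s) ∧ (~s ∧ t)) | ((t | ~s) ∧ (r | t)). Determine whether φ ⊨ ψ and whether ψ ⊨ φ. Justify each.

(→) Assume the antecedent. If t is true, the consequent reduces to true regardless of the other variables. If t is false, the antecedent cannot hold. Either way the consequent holds.

(←) This fails. Under t = F, q = F, s = F, r = T, the left side is false but the right side is true.

The forward direction holds; the converse fails.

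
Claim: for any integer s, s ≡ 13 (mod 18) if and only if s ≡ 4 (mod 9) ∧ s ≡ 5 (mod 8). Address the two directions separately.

Not equivalent: only (⇐) holds.

(⇒) This fails: s = 49 gives 49 ≡ 13 (mod 18) but 49 ≡ 1 (mod 8), so the conjunction on the right does not hold.

(⇐) Conversely, if s ≡ 4 (mod 9) and s ≡ 5 (mod 8), then by the Chinese remainder theorem s ≡ 13 (mod 72). Since 13 ≡ 13 (mod 18) and 18 ∣ 72, we get s ≡ 13 (mod 18).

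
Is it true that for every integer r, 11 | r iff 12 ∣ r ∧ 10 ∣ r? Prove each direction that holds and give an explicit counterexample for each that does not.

(⇒) This fails: take r = 11. Certainly 11 ∣ 11, but 12 ∤ 11.

(⇐) This fails: take r = 60. Both 12 ∣ 60 and 10 ∣ 60, yet 60 is not a multiple of 11 (since 60 = 5·11 + 5), so 11 ∤ 60.

Both directions fail.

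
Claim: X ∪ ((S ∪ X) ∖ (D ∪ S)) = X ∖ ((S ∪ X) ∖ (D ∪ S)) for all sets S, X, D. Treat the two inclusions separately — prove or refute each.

(⟹) This inclusion fails. Take S = ∅, X = {1}, D = ∅; then 1 ∈ X ∪ ((S ∪ X) ∖ (D ∪ S)) but 1 ∉ X ∖ ((S ∪ X) ∖ (D ∪ S)).

(⟸) Let x ∈ X ∖ ((S ∪ X) ∖ (D ∪ S)). Then either x ∈ S ∩ X and x ∉ D; or x ∈ X ∩ D and x ∉ S; or x ∈ S ∩ X ∩ D. In each case x ∈ X ∪ ((S ∪ X) ∖ (D ∪ S)), so X ∖ ((S ∪ X) ∖ (D ∪ S)) ⊆ X ∪ ((S ∪ X) ∖ (D ∪ S)).

Only the reverse inclusion holds.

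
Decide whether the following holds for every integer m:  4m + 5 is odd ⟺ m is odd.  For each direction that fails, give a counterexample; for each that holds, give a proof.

(⟹) This fails: take m = 0. Then 4m + 5 = 5, which is odd, yet m = 0 is even, not odd.

(⟸) Suppose m is odd. Since 4 is even, 4m is even for every m, so 4m + 5 has the same parity as 5, which is odd. Hence 4m + 5 is odd.

Only the converse holds.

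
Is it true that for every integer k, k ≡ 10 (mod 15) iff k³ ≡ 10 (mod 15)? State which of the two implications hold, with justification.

(⇒) Suppose k ≡ 10 (mod 15). Write k = 15j + 10. Then (15j + 10)³ = 3375j³ + 6750j² + 4500j + 1000 = 15(225j³ + 450j² + 300j + 66) + 10, so k³ ≡ 10 (mod 15).

(⇐) Conversely, suppose k³ ≡ 10 (mod 15). The only residue r in {0, …, 14} with r³ ≡ 10 (mod 15) is r = 10, so k ≡ 10 (mod 15).

The biconditional holds.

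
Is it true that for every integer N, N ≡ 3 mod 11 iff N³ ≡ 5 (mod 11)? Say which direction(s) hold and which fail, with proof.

Forward direction. Suppose N ≡ 3 mod 11. Write N = 11j + 3. Then (11j + 3)³ = 1331j³ + 1089j² + 297j + 27 = 11(121j³ + 99j² + 27j + 2) + 5, so N³ ≡ 5 (mod 11).

Converse. For the converse, argue contrapositively. If N ≢ 3 (mod 11), then N is congruent to one of 0, 1, 2, 4, 5, 6, 7, 8, 9, 10 modulo 11, and these give N³ ≡ 0, 1, 8, 9, 4, 7, 2, 6, 3, 10 respectively — never 5.

Both directions hold; the statement is true.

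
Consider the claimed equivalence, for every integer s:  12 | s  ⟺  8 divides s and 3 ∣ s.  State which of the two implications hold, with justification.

Only the converse holds.

(⇐) Suppose 8 ∣ s and 3 ∣ s. Any common multiple of 8 and 3 is a multiple of their lcm; here gcd(8, 3) = 1, so lcm(8, 3) = 8·3 = 24, so 24 ∣ s. Since 12 ∣ 24, it follows that 12 ∣ s.

(⇒) This fails: take s = 12. Certainly 12 ∣ 12, but 8 ∤ 12.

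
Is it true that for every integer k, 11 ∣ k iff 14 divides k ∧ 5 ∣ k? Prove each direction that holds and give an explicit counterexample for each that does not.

Neither direction holds.

(⇒) This fails: take k = 11. Certainly 11 ∣ 11, but 14 ∤ 11.

(⇐) This fails: take k = 70. Both 14 ∣ 70 and 5 ∣ 70, yet 70 is not a multiple of 11 (since 70 = 6·11 + 4), so 11 ∤ 70.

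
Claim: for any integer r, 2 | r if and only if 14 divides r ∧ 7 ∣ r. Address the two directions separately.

Only the reverse direction holds.

(⇐) Suppose 14 ∣ r and 7 ∣ r. Any common multiple of 14 and 7 is a multiple of their lcm; here lcm(14, 7) = 14·7/gcd(14, 7) = 98/7 = 14, so 14 ∣ r. Since 2 ∣ 14, it follows that 2 ∣ r.

(⇒) This fails: take r = 2. Certainly 2 ∣ 2, but 14 ∤ 2.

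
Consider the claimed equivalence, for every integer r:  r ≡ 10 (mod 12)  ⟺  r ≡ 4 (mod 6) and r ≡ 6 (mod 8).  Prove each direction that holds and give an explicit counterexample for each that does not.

Not equivalent: only (⇐) holds.

(⇐) If r ≡ 4 (mod 6) and r ≡ 6 (mod 8), then by the Chinese remainder theorem r ≡ 22 (mod 24). Since 22 ≡ 10 (mod 12) and 12 ∣ 24, we get r ≡ 10 (mod 12).

(⇒) This fails: r = 10 gives 10 ≡ 10 (mod 12) but 10 ≡ 2 (mod 8), so the conjunction on the right does not hold.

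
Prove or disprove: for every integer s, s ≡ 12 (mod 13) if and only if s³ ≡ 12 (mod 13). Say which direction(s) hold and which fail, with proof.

Only the forward implication holds.

(⇒) Suppose s ≡ 12 (mod 13). Write s = 13j + 12. Then (13j + 12)³ = 2197j³ + 6084j² + 5616j + 1728 = 13(169j³ + 468j² + 432j + 132) + 12, so s³ ≡ 12 (mod 13).

(⇐) This fails: take s = 4. Then 4³ = 64 ≡ 12 (mod 13), yet 4 ≡ 4 (mod 13), not 12.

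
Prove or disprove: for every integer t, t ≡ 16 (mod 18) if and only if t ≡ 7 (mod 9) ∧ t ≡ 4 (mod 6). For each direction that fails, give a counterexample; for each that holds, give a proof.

Forward direction. Suppose t ≡ 16 (mod 18); write t = 18j + 16. Since 9 ∣ 18, reducing mod 9 gives t ≡ 16 ≡ 7 (mod 9); since 6 ∣ 18, reducing mod 6 gives t ≡ 16 ≡ 4 (mod 6).

Converse. If t ≡ 7 (mod 9) and t ≡ 4 (mod 6), then by the Chinese remainder theorem t ≡ 16 (mod 18). This is exactly t ≡ 16 (mod 18).

The biconditional holds.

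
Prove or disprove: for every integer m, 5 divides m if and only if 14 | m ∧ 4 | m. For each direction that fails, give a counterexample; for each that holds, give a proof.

(⟹) This fails: take m = 5. Certainly 5 ∣ 5, but 14 ∤ 5.

(⟸) This fails: take m = 28. Both 14 ∣ 28 and 4 ∣ 28, yet 28 is not a multiple of 5 (since 28 = 5·5 + 3), so 5 ∤ 28.

Both directions fail.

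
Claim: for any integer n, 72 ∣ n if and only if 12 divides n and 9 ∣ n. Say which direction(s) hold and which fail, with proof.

(⟸) This fails: take n = 36. Both 12 ∣ 36 and 9 ∣ 36, yet 36 is not a multiple of 72 (since 36 = 0·72 + 36), so 72 ∤ 36.

(⟹) If 72 ∣ n, write n = 72q. Since 72 = 6·12, n = 12·(6q), so 12 ∣ n; and since 72 = 8·9, n = 9·(8q), so 9 ∣ n.

Not equivalent: only (⇒) holds.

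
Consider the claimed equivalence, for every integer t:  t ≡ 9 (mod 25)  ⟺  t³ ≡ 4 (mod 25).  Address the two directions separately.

Forward direction. Suppose t ≡ 9 (mod 25). Write t = 25j + 9. Then (25j + 9)³ = 15625j³ + 16875j² + 6075j + 729 = 25(625j³ + 675j² + 243j + 29) + 4, so t³ ≡ 4 (mod 25).

Converse. Suppose t³ ≡ 4 (mod 25). The only residue r in {0, …, 24} with r³ ≡ 4 (mod 25) is r = 9, so t ≡ 9 (mod 25).

Both directions hold.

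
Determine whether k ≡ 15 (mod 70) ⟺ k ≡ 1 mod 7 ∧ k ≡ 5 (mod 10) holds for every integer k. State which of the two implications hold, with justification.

(⇐) If k ≡ 1 (mod 7) and k ≡ 5 (mod 10), then by the Chinese remainder theorem k ≡ 15 (mod 70). This is exactly k ≡ 15 (mod 70).

(⇒) Suppose k ≡ 15 (mod 70); write k = 70j + 15. Since 7 ∣ 70, reducing mod 7 gives k ≡ 15 ≡ 1 (mod 7); since 10 ∣ 70, reducing mod 10 gives k ≡ 15 ≡ 5 (mod 10).

Both directions hold.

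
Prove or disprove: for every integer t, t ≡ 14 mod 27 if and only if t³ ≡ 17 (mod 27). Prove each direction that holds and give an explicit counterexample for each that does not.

[⇒] Suppose t ≡ 14 mod 27. Write t = 27j + 14. Then (27j + 14)³ = 19683j³ + 30618j² + 15876j + 2744 = 27(729j³ + 1134j² + 588j + 101) + 17, so t³ ≡ 17 (mod 27).

[⇐] This fails: take t = 5. Then 5³ = 125 ≡ 17 (mod 27), yet 5 ≡ 5 (mod 27), not 14.

Not equivalent: only (⇒) holds.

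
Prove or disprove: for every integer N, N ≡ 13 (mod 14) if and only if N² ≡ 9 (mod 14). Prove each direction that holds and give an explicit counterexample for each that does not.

(⇒) fails and (⇐) fails.

[⇒] This fails: take N = 13. Then 13 ≡ 13 (mod 14), but 13² = 169 ≡ 1 (mod 14), not 9.

[⇐] This fails: take N = 3. Then 3² = 9 ≡ 9 (mod 14), yet 3 ≡ 3 (mod 14), not 13.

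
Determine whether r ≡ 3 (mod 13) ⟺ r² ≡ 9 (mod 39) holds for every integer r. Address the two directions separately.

[⇒] This fails: take r = 16. Then 16 ≡ 3 (mod 13), but 16² = 256 ≡ 22 (mod 39), not 9.

[⇐] This fails: take r = 36. Then 36² = 1296 ≡ 9 (mod 39), yet 36 ≡ 10 (mod 13), not 3.

Both directions fail.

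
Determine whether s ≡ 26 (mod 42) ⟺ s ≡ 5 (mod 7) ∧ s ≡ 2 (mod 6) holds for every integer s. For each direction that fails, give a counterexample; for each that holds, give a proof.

(←) If s ≡ 5 (mod 7) and s ≡ 2 (mod 6), then by the Chinese remainder theorem s ≡ 26 (mod 42). This is exactly s ≡ 26 (mod 42).

(→) Suppose s ≡ 26 (mod 42); write s = 42j + 26. Since 7 ∣ 42, reducing mod 7 gives s ≡ 26 ≡ 5 (mod 7); since 6 ∣ 42, reducing mod 6 gives s ≡ 26 ≡ 2 (mod 6).

Both implications hold.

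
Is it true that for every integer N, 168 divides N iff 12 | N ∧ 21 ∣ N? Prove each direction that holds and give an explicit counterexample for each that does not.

Only the forward direction holds.

Forward direction. If 168 ∣ N, write N = 168q. Since 168 = 14·12, N = 12·(14q), so 12 ∣ N; and since 168 = 8·21, N = 21·(8q), so 21 ∣ N.

Converse. This fails: take N = 84. Both 12 ∣ 84 and 21 ∣ 84, yet 84 is not a multiple of 168 (since 84 = 0·168 + 84), so 168 ∤ 84.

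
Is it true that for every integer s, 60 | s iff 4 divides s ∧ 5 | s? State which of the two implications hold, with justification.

(⇒) If 60 ∣ s, write s = 60q. Since 60 = 15·4, s = 4·(15q), so 4 ∣ s; and since 60 = 12·5, s = 5·(12q), so 5 ∣ s.

(⇐) This fails: take s = 20. Both 4 ∣ 20 and 5 ∣ 20, yet 20 is not a multiple of 60 (since 20 = 0·60 + 20), so 60 ∤ 20.

The forward direction holds; the converse fails.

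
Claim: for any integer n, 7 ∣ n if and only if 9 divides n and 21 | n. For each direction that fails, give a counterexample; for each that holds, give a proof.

Converse. Suppose 9 ∣ n and 21 ∣ n. Any common multiple of 9 and 21 is a multiple of their lcm; here lcm(9, 21) = 9·21/gcd(9, 21) = 189/3 = 63, so 63 ∣ n. Since 7 ∣ 63, it follows that 7 ∣ n.

Forward direction. This fails: take n = 7. Certainly 7 ∣ 7, but 9 ∤ 7.

Only the converse holds.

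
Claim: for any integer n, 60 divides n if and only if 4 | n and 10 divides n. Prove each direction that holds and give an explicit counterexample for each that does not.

[⇒] If 60 ∣ n, write n = 60q. Since 60 = 15·4, n = 4·(15q), so 4 ∣ n; and since 60 = 6·10, n = 10·(6q), so 10 ∣ n.

[⇐] This fails: take n = 20. Both 4 ∣ 20 and 10 ∣ 20, yet 20 is not a multiple of 60 (since 20 = 0·60 + 20), so 60 ∤ 20.

The forward direction holds; the converse fails.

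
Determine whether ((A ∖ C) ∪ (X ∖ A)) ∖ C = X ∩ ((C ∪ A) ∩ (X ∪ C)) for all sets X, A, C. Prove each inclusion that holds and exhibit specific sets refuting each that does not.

(⊆) This inclusion fails. Take X = {1}, A = ∅, C = ∅; then 1 ∈ ((A ∖ C) ∪ (X ∖ A)) ∖ C but 1 ∉ X ∩ ((C ∪ A) ∩ (X ∪ C)).

(⊇) This inclusion fails. Take X = {1}, A = ∅, C = {1}; then 1 ∈ X ∩ ((C ∪ A) ∩ (X ∪ C)) but 1 ∉ ((A ∖ C) ∪ (X ∖ A)) ∖ C.

Neither inclusion holds.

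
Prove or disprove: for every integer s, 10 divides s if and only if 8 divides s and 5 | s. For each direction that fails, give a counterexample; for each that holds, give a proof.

[⇒] This fails: take s = 10. Certainly 10 ∣ 10, but 8 ∤ 10.

[⇐] Suppose 8 ∣ s and 5 ∣ s. Any common multiple of 8 and 5 is a multiple of their lcm; here gcd(8, 5) = 1, so lcm(8, 5) = 8·5 = 40, so 40 ∣ s. Since 10 ∣ 40, it follows that 10 ∣ s.

Not equivalent: only (⇐) holds.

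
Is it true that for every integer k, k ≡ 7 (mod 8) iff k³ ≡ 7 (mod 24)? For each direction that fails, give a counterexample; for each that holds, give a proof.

[⇒] This fails: take k = 15. Then 15 ≡ 7 (mod 8), but 15³ = 3375 ≡ 15 (mod 24), not 7.

[⇐] Conversely, the residues r modulo 24 with r³ ≡ 7 (mod 24) are exactly {7}, and each is ≡ 7 (mod 8).

(⇒) fails; (⇐) holds.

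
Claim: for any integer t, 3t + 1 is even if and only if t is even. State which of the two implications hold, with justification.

Neither direction holds.

(⇒) This fails: t = 3 gives 3t + 1 = 10, which is even, but 3 is odd, not even.

(⇐) This also fails: t = 0 is even, but 3t + 1 = 1 is odd, not even.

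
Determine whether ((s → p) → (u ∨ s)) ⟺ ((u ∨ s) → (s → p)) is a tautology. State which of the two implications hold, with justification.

Forward direction. This fails. Under p = F, s = T, u = F, the left side is true but the right side is false.

Converse. This fails. Under p = F, s = F, u = F, the left side is false but the right side is true.

(⇒) fails and (⇐) fails.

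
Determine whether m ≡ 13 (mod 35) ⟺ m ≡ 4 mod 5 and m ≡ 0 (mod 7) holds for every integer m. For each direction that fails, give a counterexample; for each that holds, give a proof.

Neither implication holds.

(⇒) This fails: m = 13 gives 13 ≡ 13 (mod 35) but 13 ≡ 3 (mod 5), so the conjunction on the right does not hold.

(⇐) This fails: m = 14 satisfies both congruences on the right (14 ≡ 4 mod 5 and 14 ≡ 0 mod 7) yet 14 ≡ 14 (mod 35), not 13.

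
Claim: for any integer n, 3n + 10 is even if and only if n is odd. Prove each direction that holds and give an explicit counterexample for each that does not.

(⇒) fails and (⇐) fails.

(⇒) This fails: n = 6 gives 3n + 10 = 28, which is even, but 6 is even, not odd.

(⇐) This also fails: n = 5 is odd, but 3n + 10 = 25 is odd, not even.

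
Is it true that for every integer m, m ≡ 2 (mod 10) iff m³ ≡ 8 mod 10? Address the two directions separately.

(→) Suppose m ≡ 2 (mod 10). Write m = 10j + 2. Then (10j + 2)³ = 1000j³ + 600j² + 120j + 8 = 10(100j³ + 60j² + 12j) + 8, so m³ ≡ 8 (mod 10).

(←) Conversely, suppose m³ ≡ 8 (mod 10). The only residue r in {0, …, 9} with r³ ≡ 8 (mod 10) is r = 2, so m ≡ 2 (mod 10).

Both directions hold; the statement is true.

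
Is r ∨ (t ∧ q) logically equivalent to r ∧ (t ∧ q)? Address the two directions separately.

(→) This fails. Under q = F, r = T, t = F, the left side is true but the right side is false.

(←) Assume the antecedent. If q is true, the antecedent forces (q = T, r = T, t = T), and r ∨ (t ∧ q) holds there. If q is false, the antecedent cannot hold. Either way r ∨ (t ∧ q) holds.

Only the reverse direction holds.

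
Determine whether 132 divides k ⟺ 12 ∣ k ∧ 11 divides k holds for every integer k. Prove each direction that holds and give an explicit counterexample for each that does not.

(⇐) Suppose 12 ∣ k and 11 ∣ k. Any common multiple of 12 and 11 is a multiple of their lcm; here gcd(12, 11) = 1, so lcm(12, 11) = 12·11 = 132, so 132 ∣ k.

(⇒) If 132 ∣ k, write k = 132q. Since 132 = 11·12, k = 12·(11q), so 12 ∣ k; and since 132 = 12·11, k = 11·(12q), so 11 ∣ k.

Equivalent; both directions hold.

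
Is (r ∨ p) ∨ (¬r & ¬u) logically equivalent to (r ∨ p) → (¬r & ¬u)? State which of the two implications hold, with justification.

Neither direction holds.

[⇒] This fails. Under r = T, u = F, p = F, the left side is true but the right side is false.

[⇐] This fails. Under r = F, u = T, p = F, the left side is false but the right side is true.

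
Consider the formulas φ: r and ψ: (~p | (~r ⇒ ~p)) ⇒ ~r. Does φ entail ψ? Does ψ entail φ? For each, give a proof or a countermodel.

(→) This fails. Under r = T, p = F, the left side is true but the right side is false.

(←) This fails. Under r = F, p = F, the left side is false but the right side is true.

Neither direction holds.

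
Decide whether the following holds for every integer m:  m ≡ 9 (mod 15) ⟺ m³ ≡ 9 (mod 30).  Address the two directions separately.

(→) This fails: take m = 24. Then 24 ≡ 9 (mod 15), but 24³ = 13824 ≡ 24 (mod 30), not 9.

(←) Conversely, the residues r modulo 30 with r³ ≡ 9 (mod 30) are exactly {9}, and each is ≡ 9 (mod 15).

Only the reverse direction holds.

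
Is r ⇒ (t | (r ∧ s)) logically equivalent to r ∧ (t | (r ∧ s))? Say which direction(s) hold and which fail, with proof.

Forward direction. This fails. Under s = F, t = F, r = F, the left side is true but the right side is false.

Converse. Assume the antecedent. If s is true, r ⇒ (t | (r ∧ s)) reduces to true regardless of the other variables. If s is false, the antecedent forces (s = F, t = T, r = T), and r ⇒ (t | (r ∧ s)) holds there. Either way r ⇒ (t | (r ∧ s)) holds.

Only the converse holds.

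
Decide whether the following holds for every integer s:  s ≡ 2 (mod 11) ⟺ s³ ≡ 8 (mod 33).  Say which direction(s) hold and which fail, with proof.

[⇒] This fails: take s = 13. Then 13 ≡ 2 (mod 11), but 13³ = 2197 ≡ 19 (mod 33), not 8.

[⇐] Conversely, the residues r modulo 33 with r³ ≡ 8 (mod 33) are exactly {2}, and each is ≡ 2 (mod 11).

Only the converse holds.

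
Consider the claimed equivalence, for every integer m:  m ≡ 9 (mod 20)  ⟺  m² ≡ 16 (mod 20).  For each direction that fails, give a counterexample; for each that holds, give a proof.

(⟹) This fails: take m = 9. Then 9 ≡ 9 (mod 20), but 9² = 81 ≡ 1 (mod 20), not 16.

(⟸) This fails: take m = 4. Then 4² = 16 ≡ 16 (mod 20), yet 4 ≡ 4 (mod 20), not 9.

(⇒) fails and (⇐) fails.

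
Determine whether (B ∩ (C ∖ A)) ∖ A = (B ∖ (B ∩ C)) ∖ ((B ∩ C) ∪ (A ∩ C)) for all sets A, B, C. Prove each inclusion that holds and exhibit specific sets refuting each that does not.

Forward inclusion. This inclusion fails. Take A = ∅, B = {1}, C = {1}; then 1 ∈ (B ∩ (C ∖ A)) ∖ A but 1 ∉ (B ∖ (B ∩ C)) ∖ ((B ∩ C) ∪ (A ∩ C)).

Reverse inclusion. This inclusion fails. Take A = ∅, B = {1}, C = ∅; then 1 ∈ (B ∖ (B ∩ C)) ∖ ((B ∩ C) ∪ (A ∩ C)) but 1 ∉ (B ∩ (C ∖ A)) ∖ A.

Both inclusions fail.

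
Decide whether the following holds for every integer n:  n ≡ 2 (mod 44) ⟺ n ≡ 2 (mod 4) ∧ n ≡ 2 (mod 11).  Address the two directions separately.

Both directions hold; the statement is true.

Forward direction. Suppose n ≡ 2 (mod 44); write n = 44j + 2. Since 4 ∣ 44, reducing mod 4 gives n ≡ 2 (mod 4); since 11 ∣ 44, reducing mod 11 gives n ≡ 2 (mod 11).

Converse. If n ≡ 2 (mod 4) and n ≡ 2 (mod 11), then by the Chinese remainder theorem n ≡ 2 (mod 44). This is exactly n ≡ 2 (mod 44).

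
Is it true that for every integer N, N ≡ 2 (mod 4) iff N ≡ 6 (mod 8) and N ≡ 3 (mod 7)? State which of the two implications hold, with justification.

Only the reverse direction holds.

Forward direction. This fails: N = 2 gives 2 ≡ 2 (mod 4) but 2 ≡ 2 (mod 8), so the conjunction on the right does not hold.

Converse. If N ≡ 6 (mod 8) and N ≡ 3 (mod 7), then by the Chinese remainder theorem N ≡ 38 (mod 56). Since 38 ≡ 2 (mod 4) and 4 ∣ 56, we get N ≡ 2 (mod 4).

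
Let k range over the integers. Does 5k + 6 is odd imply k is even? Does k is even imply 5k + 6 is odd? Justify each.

(→) This fails: k = 5 gives 5k + 6 = 31, which is odd, but 5 is odd, not even.

(←) This also fails: k = 2 is even, but 5k + 6 = 16 is even, not odd.

Neither implication holds.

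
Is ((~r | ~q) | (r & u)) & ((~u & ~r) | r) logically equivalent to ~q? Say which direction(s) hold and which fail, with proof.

Neither direction holds.

Forward direction. This fails. Under u = F, r = F, q = T, the left side is true but the right side is false.

Converse. This fails. Under u = T, r = F, q = F, the left side is false but the right side is true.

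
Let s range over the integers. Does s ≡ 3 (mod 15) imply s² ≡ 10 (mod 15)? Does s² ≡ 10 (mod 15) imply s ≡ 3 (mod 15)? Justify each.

Forward direction. This fails: take s = 3. Then 3 ≡ 3 (mod 15), but 3² = 9 ≡ 9 (mod 15), not 10.

Converse. This fails: take s = 5. Then 5² = 25 ≡ 10 (mod 15), yet 5 ≡ 5 (mod 15), not 3.

(⇒) fails and (⇐) fails.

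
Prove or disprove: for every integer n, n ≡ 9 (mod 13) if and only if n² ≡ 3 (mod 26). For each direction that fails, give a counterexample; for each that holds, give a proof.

Both directions fail.

(⇒) This fails: take n = 22. Then 22 ≡ 9 (mod 13), but 22² = 484 ≡ 16 (mod 26), not 3.

(⇐) This fails: take n = 17. Then 17² = 289 ≡ 3 (mod 26), yet 17 ≡ 4 (mod 13), not 9.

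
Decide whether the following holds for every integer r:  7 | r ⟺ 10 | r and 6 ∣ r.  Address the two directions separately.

(⟹) This fails: take r = 7. Certainly 7 ∣ 7, but 10 ∤ 7.

(⟸) This fails: take r = 30. Both 10 ∣ 30 and 6 ∣ 30, yet 30 is not a multiple of 7 (since 30 = 4·7 + 2), so 7 ∤ 30.

Neither implication holds.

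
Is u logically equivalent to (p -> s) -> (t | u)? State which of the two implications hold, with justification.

(⇒) holds; (⇐) fails.

(⟹) Assume the antecedent. If u is true, (p -> s) -> (t | u) reduces to true regardless of the other variables. If u is false, the antecedent cannot hold. Either way (p -> s) -> (t | u) holds.

(⟸) This fails. Under u = F, p = T, t = F, s = F, the left side is false but the right side is true.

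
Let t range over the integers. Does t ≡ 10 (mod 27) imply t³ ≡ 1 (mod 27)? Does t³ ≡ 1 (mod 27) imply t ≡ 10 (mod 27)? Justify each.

[⇒] Suppose t ≡ 10 (mod 27). Write t = 27j + 10. Then (27j + 10)³ = 19683j³ + 21870j² + 8100j + 1000 = 27(729j³ + 810j² + 300j + 37) + 1, so t³ ≡ 1 (mod 27).

[⇐] This fails: take t = 1. Then 1³ = 1 ≡ 1 (mod 27), yet 1 ≡ 1 (mod 27), not 10.

Not equivalent: only (⇒) holds.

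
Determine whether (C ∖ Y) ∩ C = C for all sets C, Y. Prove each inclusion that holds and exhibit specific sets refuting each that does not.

(⊆) holds; (⊇) fails.

Forward inclusion. Let x ∈ (C ∖ Y) ∩ C. Then x ∈ C and x ∉ Y, from which x ∈ C.

Reverse inclusion. This inclusion fails. Take C = {1}, Y = {1}; then 1 ∈ C but 1 ∉ (C ∖ Y) ∩ C.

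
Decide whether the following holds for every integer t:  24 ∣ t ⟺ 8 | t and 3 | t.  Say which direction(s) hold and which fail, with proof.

Both directions hold.

[⇐] Suppose 8 ∣ t and 3 ∣ t. Any common multiple of 8 and 3 is a multiple of their lcm; here gcd(8, 3) = 1, so lcm(8, 3) = 8·3 = 24, so 24 ∣ t.

[⇒] If 24 ∣ t, write t = 24q. Since 24 = 3·8, t = 8·(3q), so 8 ∣ t; and since 24 = 8·3, t = 3·(8q), so 3 ∣ t.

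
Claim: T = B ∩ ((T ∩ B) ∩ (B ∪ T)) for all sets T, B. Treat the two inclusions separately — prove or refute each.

(⟹) This inclusion fails. Take T = {1}, B = ∅; then 1 ∈ T but 1 ∉ B ∩ ((T ∩ B) ∩ (B ∪ T)).

(⟸) Let x ∈ B ∩ ((T ∩ B) ∩ (B ∪ T)). Then x ∈ T ∩ B, from which x ∈ T.

(⊆) fails; (⊇) holds.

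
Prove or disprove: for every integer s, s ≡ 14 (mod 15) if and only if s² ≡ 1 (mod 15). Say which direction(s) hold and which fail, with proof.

Forward direction. Suppose s ≡ 14 (mod 15). Write s = 15j + 14. Then (15j + 14)² = 225j² + 420j + 196 = 15(15j² + 28j + 13) + 1, so s² ≡ 1 (mod 15).

Converse. This fails: take s = 1. Then 1² = 1 ≡ 1 (mod 15), yet 1 ≡ 1 (mod 15), not 14.

(⇒) holds; (⇐) fails.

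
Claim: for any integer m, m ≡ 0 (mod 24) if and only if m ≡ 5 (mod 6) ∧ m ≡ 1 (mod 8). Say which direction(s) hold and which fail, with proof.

[⇒] This fails: m = 0 gives 0 ≡ 0 (mod 24) but 0 ≡ 0 (mod 6), so the conjunction on the right does not hold.

[⇐] This fails: m = 17 satisfies both congruences on the right (17 ≡ 5 mod 6 and 17 ≡ 1 mod 8) yet 17 ≡ 17 (mod 24), not 0.

Both directions fail.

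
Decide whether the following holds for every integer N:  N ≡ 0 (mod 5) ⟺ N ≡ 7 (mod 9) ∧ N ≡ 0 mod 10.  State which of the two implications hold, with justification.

Only the converse holds.

(→) This fails: N = 0 gives 0 ≡ 0 (mod 5) but 0 ≡ 0 (mod 9), so the conjunction on the right does not hold.

(←) Conversely, if N ≡ 7 (mod 9) and N ≡ 0 (mod 10), then by the Chinese remainder theorem N ≡ 70 (mod 90). Since 70 ≡ 0 (mod 5) and 5 ∣ 90, we get N ≡ 0 (mod 5).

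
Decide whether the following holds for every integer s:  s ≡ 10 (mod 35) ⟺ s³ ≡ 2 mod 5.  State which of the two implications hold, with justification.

Neither direction holds.

[⇒] This fails: take s = 10. Then 10 ≡ 10 (mod 35), but 10³ = 1000 ≡ 0 (mod 5), not 2.

[⇐] This fails: take s = 3. Then 3³ = 27 ≡ 2 (mod 5), yet 3 ≡ 3 (mod 35), not 10.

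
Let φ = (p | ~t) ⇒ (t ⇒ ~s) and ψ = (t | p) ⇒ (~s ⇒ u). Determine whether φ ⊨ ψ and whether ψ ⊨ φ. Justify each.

(⟹) This fails. Under p = T, s = F, u = F, t = F, the left side is true but the right side is false.

(⟸) This fails. Under p = T, s = T, u = F, t = T, the left side is false but the right side is true.

(⇒) fails and (⇐) fails.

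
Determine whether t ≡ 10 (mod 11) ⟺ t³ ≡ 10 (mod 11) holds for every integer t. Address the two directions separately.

The biconditional holds.

(⟹) Suppose t ≡ 10 (mod 11). Write t = 11j + 10. Then (11j + 10)³ = 1331j³ + 3630j² + 3300j + 1000 = 11(121j³ + 330j² + 300j + 90) + 10, so t³ ≡ 10 (mod 11).

(⟸) For the converse, argue contrapositively. If t ≢ 10 (mod 11), then t is congruent to one of 0, 1, 2, 3, 4, 5, 6, 7, 8, 9 modulo 11, and these give t³ ≡ 0, 1, 8, 5, 9, 4, 7, 2, 6, 3 respectively — never 10.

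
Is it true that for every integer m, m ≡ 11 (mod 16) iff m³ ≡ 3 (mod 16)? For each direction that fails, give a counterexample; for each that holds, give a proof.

The biconditional holds.

(⟹) Suppose m ≡ 11 (mod 16). Write m = 16j + 11. Then (16j + 11)³ = 4096j³ + 8448j² + 5808j + 1331 = 16(256j³ + 528j² + 363j + 83) + 3, so m³ ≡ 3 (mod 16).

(⟸) Conversely, suppose m³ ≡ 3 (mod 16). The only residue r in {0, …, 15} with r³ ≡ 3 (mod 16) is r = 11, so m ≡ 11 (mod 16).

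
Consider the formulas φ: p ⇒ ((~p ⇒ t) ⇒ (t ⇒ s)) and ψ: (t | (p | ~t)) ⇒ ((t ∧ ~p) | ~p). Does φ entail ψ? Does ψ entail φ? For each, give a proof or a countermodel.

Forward direction. This fails. Under t = F, p = T, s = F, the left side is true but the right side is false.

Converse. Assume the antecedent. If t is true, the antecedent forces (t = T, p = F, s = F) or (t = T, p = F, s = T), and p ⇒ ((~p ⇒ t) ⇒ (t ⇒ s)) holds there. If t is false, p ⇒ ((~p ⇒ t) ⇒ (t ⇒ s)) reduces to true regardless of the other variables. Either way p ⇒ ((~p ⇒ t) ⇒ (t ⇒ s)) holds.

Not equivalent: only (⇐) holds.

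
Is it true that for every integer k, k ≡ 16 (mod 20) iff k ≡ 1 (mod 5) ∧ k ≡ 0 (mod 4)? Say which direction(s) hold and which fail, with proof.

Both directions hold.

Forward direction. Suppose k ≡ 16 (mod 20); write k = 20j + 16. Since 5 ∣ 20, reducing mod 5 gives k ≡ 16 ≡ 1 (mod 5); since 4 ∣ 20, reducing mod 4 gives k ≡ 16 ≡ 0 (mod 4).

Converse. If k ≡ 1 (mod 5) and k ≡ 0 (mod 4), then by the Chinese remainder theorem k ≡ 16 (mod 20). This is exactly k ≡ 16 (mod 20).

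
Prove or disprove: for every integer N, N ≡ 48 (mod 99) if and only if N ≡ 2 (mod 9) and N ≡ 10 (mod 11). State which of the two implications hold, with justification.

(⇒) fails and (⇐) fails.

Forward direction. This fails: N = 48 gives 48 ≡ 48 (mod 99) but 48 ≡ 3 (mod 9), so the conjunction on the right does not hold.

Converse. This fails: N = 65 satisfies both congruences on the right (65 ≡ 2 mod 9 and 65 ≡ 10 mod 11) yet 65 ≡ 65 (mod 99), not 48.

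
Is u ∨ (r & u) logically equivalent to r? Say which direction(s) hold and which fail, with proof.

Neither direction holds.

(→) This fails. Under r = F, u = T, the left side is true but the right side is false.

(←) This fails. Under r = T, u = F, the left side is false but the right side is true.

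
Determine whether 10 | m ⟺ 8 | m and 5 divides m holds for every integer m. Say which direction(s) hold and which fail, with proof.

(⇒) fails; (⇐) holds.

(⟹) This fails: take m = 10. Certainly 10 ∣ 10, but 8 ∤ 10.

(⟸) Suppose 8 ∣ m and 5 ∣ m. Any common multiple of 8 and 5 is a multiple of their lcm; here gcd(8, 5) = 1, so lcm(8, 5) = 8·5 = 40, so 40 ∣ m. Since 10 ∣ 40, it follows that 10 ∣ m.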